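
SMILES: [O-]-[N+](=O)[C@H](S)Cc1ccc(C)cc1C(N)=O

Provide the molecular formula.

Heavy atoms from the SMILES: 10 C, 2 N, 3 O, 1 S.
Implicit hydrogens by atom environment:
  3 × C (aromatic): 1 H each → 3
  3 × C (aromatic): no H
  2 × O: no H
  1 × C: 3 H
  1 × C: 2 H
  1 × C: 1 H
  1 × C: no H
  1 × N: 2 H
  1 × N (charge +1): no H
  1 × O (charge -1): no H
  1 × S: 1 H
  Total hydrogens = 12.
Molecular formula: C10H12N2O3S

C10H12N2O3S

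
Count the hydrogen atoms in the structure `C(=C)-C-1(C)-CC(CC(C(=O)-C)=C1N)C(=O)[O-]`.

Hydrogens are implicit in SMILES; fill each atom to its normal valence:
  5 × C: no H
  3 × C: 2 H each → 6
  2 × C: 3 H each → 6
  2 × C: 1 H each → 2
  2 × O: no H
  1 × N: 2 H
  1 × O (charge -1): no H
  Total hydrogens = 16.

16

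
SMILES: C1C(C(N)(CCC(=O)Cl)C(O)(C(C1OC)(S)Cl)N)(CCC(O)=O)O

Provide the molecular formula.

Heavy atoms from the SMILES: 13 C, 2 Cl, 2 N, 6 O, 1 S.
Implicit hydrogens by atom environment:
  6 × C: no H
  5 × C: 2 H each → 10
  3 × O: 1 H each → 3
  3 × O: no H
  2 × Cl: no H
  2 × N: 2 H each → 4
  1 × C: 3 H
  1 × C: 1 H
  1 × S: 1 H
  Total hydrogens = 22.
Molecular formula: C13H22Cl2N2O6S

C13H22Cl2N2O6S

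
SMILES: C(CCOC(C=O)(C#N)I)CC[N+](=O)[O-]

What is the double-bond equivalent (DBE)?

4

Molecular formula from the SMILES: C8H11IN2O4.
DoU = (2C + 2 + N − H − X)/2 = (2·8 + 2 + 2 − 11 − 1)/2 = 8/2 = 4.
(Structurally: 0 ring(s) + 4 π bond(s) = 4.)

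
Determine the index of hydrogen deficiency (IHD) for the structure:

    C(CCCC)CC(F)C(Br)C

Molecular formula from the SMILES: C9H18BrF.
DoU = (2C + 2 + N − H − X)/2 = (2·9 + 2 + 0 − 18 − 2)/2 = 0/2 = 0.
(Structurally: 0 ring(s) + 0 π bond(s) = 0.)

0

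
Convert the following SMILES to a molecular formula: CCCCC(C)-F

C6H13F

Heavy atoms from the SMILES: 6 C, 1 F.
Implicit hydrogens by atom environment:
  3 × C: 2 H each → 6
  2 × C: 3 H each → 6
  1 × C: 1 H
  1 × F: no H
  Total hydrogens = 13.
Molecular formula: C6H13F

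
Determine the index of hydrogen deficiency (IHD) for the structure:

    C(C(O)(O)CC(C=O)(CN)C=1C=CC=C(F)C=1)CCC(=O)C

Molecular formula from the SMILES: C16H22FNO4.
DoU = (2C + 2 + N − H − X)/2 = (2·16 + 2 + 1 − 22 − 1)/2 = 12/2 = 6.
(Structurally: 1 ring(s) + 5 π bond(s) = 6.)

6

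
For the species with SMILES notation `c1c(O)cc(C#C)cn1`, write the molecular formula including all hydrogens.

Heavy atoms from the SMILES: 7 C, 1 N, 1 O.
Implicit hydrogens by atom environment:
  3 × C (aromatic): 1 H each → 3
  2 × C (aromatic): no H
  1 × C: 1 H
  1 × C: no H
  1 × N (aromatic): no H
  1 × O: 1 H
  Total hydrogens = 5.
Molecular formula: C7H5NO

C7H5NO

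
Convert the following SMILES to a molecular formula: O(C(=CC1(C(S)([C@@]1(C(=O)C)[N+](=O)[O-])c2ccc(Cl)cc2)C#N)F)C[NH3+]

C15H14ClFN3O4S+

Heavy atoms from the SMILES: 15 C, 1 Cl, 1 F, 3 N, 4 O, 1 S.
Implicit hydrogens by atom environment:
  6 × C: no H
  4 × C (aromatic): 1 H each → 4
  3 × O: no H
  2 × C (aromatic): no H
  1 × C: 3 H
  1 × C: 2 H
  1 × C: 1 H
  1 × Cl: no H
  1 × F: no H
  1 × N (charge +1): 3 H
  1 × N (charge +1): no H
  1 × N: no H
  1 × O (charge -1): no H
  1 × S: 1 H
  Total hydrogens = 14.
Net charge +1.
Molecular formula: C15H14ClFN3O4S+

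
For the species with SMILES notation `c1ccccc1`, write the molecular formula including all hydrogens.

C6H6

Heavy atoms from the SMILES: 6 C.
Implicit hydrogens by atom environment:
  6 × C (aromatic): 1 H each → 6
  Total hydrogens = 6.
Molecular formula: C6H6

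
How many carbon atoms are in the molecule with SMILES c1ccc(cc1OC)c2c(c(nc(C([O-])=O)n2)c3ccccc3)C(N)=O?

The symbol for carbon appears 19 times in the SMILES. Lowercase c denotes aromatic carbon and counts toward C.

19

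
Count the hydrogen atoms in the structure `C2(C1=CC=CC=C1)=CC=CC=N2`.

9

Hydrogens are implicit in SMILES; fill each atom to its normal valence:
  9 × C (aromatic): 1 H each → 9
  2 × C (aromatic): no H
  1 × N (aromatic): no H
  Total hydrogens = 9.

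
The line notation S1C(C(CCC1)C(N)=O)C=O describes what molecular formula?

Heavy atoms from the SMILES: 7 C, 1 N, 2 O, 1 S.
Implicit hydrogens by atom environment:
  3 × C: 2 H each → 6
  3 × C: 1 H each → 3
  2 × O: no H
  1 × C: no H
  1 × N: 2 H
  1 × S: no H
  Total hydrogens = 11.
Molecular formula: C7H11NO2S

C7H11NO2S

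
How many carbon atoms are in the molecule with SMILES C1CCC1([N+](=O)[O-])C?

The symbol for carbon appears 5 times in the SMILES.

5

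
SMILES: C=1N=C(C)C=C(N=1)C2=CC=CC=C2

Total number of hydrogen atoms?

10

Hydrogens are implicit in SMILES; fill each atom to its normal valence:
  7 × C (aromatic): 1 H each → 7
  3 × C (aromatic): no H
  2 × N (aromatic): no H
  1 × C: 3 H
  Total hydrogens = 10.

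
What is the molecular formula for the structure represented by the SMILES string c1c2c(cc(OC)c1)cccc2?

C11H10O

Heavy atoms from the SMILES: 11 C, 1 O.
Implicit hydrogens by atom environment:
  7 × C (aromatic): 1 H each → 7
  3 × C (aromatic): no H
  1 × C: 3 H
  1 × O: no H
  Total hydrogens = 10.
Molecular formula: C11H10O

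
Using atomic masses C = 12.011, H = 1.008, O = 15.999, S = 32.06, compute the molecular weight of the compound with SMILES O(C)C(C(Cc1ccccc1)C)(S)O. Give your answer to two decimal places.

Molecular formula: C11H16O2S.
M = 11×12.011 + 16×1.008 + 2×15.999 + 1×32.06 = 212.31 g/mol.

212.31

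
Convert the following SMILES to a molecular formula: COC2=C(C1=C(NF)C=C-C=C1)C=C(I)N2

C11H10FIN2O

Heavy atoms from the SMILES: 11 C, 1 F, 1 I, 2 N, 1 O.
Implicit hydrogens by atom environment:
  5 × C (aromatic): 1 H each → 5
  5 × C (aromatic): no H
  1 × C: 3 H
  1 × F: no H
  1 × I: no H
  1 × N (aromatic): 1 H
  1 × N: 1 H
  1 × O: no H
  Total hydrogens = 10.
Molecular formula: C11H10FIN2O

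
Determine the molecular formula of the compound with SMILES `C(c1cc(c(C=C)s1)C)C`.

C9H12S

Heavy atoms from the SMILES: 9 C, 1 S.
Implicit hydrogens by atom environment:
  3 × C (aromatic): no H
  2 × C: 3 H each → 6
  2 × C: 2 H each → 4
  1 × C (aromatic): 1 H
  1 × C: 1 H
  1 × S (aromatic): no H
  Total hydrogens = 12.
Molecular formula: C9H12S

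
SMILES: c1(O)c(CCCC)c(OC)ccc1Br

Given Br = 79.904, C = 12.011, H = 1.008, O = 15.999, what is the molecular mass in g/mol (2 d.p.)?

Molecular formula: C11H15BrO2.
M = 1×79.904 + 11×12.011 + 15×1.008 + 2×15.999 = 259.14 g/mol.

259.14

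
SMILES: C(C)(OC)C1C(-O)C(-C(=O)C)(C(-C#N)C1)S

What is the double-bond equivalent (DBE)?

4

Molecular formula from the SMILES: C11H17NO3S.
DoU = (2C + 2 + N − H − X)/2 = (2·11 + 2 + 1 − 17 − 0)/2 = 8/2 = 4.
(Structurally: 1 ring(s) + 3 π bond(s) = 4.)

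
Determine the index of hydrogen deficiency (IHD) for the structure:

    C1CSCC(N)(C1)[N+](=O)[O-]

2

Molecular formula from the SMILES: C5H10N2O2S.
DoU = (2C + 2 + N − H − X)/2 = (2·5 + 2 + 2 − 10 − 0)/2 = 4/2 = 2.
(Structurally: 1 ring(s) + 1 π bond(s) = 2.)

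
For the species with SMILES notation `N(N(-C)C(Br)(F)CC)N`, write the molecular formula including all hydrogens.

C4H11BrFN3

Heavy atoms from the SMILES: 1 Br, 4 C, 1 F, 3 N.
Implicit hydrogens by atom environment:
  2 × C: 3 H each → 6
  1 × Br: no H
  1 × C: 2 H
  1 × C: no H
  1 × F: no H
  1 × N: 2 H
  1 × N: 1 H
  1 × N: no H
  Total hydrogens = 11.
Molecular formula: C4H11BrFN3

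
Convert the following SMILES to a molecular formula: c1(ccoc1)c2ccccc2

C10H8O

Heavy atoms from the SMILES: 10 C, 1 O.
Implicit hydrogens by atom environment:
  8 × C (aromatic): 1 H each → 8
  2 × C (aromatic): no H
  1 × O (aromatic): no H
  Total hydrogens = 8.
Molecular formula: C10H8O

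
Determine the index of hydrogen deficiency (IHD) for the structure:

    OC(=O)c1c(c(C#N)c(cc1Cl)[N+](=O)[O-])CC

Molecular formula from the SMILES: C10H7ClN2O4.
DoU = (2C + 2 + N − H − X)/2 = (2·10 + 2 + 2 − 7 − 1)/2 = 16/2 = 8.
(Structurally: 1 ring(s) + 7 π bond(s) = 8.)

8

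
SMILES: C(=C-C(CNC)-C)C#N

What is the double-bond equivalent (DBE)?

Molecular formula from the SMILES: C7H12N2.
DoU = (2C + 2 + N − H − X)/2 = (2·7 + 2 + 2 − 12 − 0)/2 = 6/2 = 3.
(Structurally: 0 ring(s) + 3 π bond(s) = 3.)

3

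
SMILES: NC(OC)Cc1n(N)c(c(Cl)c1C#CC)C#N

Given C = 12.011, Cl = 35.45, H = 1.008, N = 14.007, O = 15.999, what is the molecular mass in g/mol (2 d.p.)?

252.70

Molecular formula: C11H13ClN4O.
M = 11×12.011 + 1×35.45 + 13×1.008 + 4×14.007 + 1×15.999 = 252.70 g/mol.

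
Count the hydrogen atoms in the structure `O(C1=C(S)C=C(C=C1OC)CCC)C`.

16

Hydrogens are implicit in SMILES; fill each atom to its normal valence:
  4 × C (aromatic): no H
  3 × C: 3 H each → 9
  2 × C: 2 H each → 4
  2 × C (aromatic): 1 H each → 2
  2 × O: no H
  1 × S: 1 H
  Total hydrogens = 16.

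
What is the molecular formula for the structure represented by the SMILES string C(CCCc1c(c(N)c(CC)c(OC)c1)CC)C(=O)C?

C17H27NO2

Heavy atoms from the SMILES: 17 C, 1 N, 2 O.
Implicit hydrogens by atom environment:
  6 × C: 2 H each → 12
  5 × C (aromatic): no H
  4 × C: 3 H each → 12
  2 × O: no H
  1 × C (aromatic): 1 H
  1 × C: no H
  1 × N: 2 H
  Total hydrogens = 27.
Molecular formula: C17H27NO2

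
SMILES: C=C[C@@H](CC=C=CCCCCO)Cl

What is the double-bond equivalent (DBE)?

3

Molecular formula from the SMILES: C11H17ClO.
DoU = (2C + 2 + N − H − X)/2 = (2·11 + 2 + 0 − 17 − 1)/2 = 6/2 = 3.
(Structurally: 0 ring(s) + 3 π bond(s) = 3.)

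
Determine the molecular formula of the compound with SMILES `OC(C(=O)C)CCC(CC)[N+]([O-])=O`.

C8H15NO4

Heavy atoms from the SMILES: 8 C, 1 N, 4 O.
Implicit hydrogens by atom environment:
  3 × C: 2 H each → 6
  2 × C: 3 H each → 6
  2 × C: 1 H each → 2
  2 × O: no H
  1 × C: no H
  1 × N (charge +1): no H
  1 × O: 1 H
  1 × O (charge -1): no H
  Total hydrogens = 15.
Molecular formula: C8H15NO4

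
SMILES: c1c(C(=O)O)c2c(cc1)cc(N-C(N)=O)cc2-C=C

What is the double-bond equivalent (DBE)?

Molecular formula from the SMILES: C14H12N2O3.
DoU = (2C + 2 + N − H − X)/2 = (2·14 + 2 + 2 − 12 − 0)/2 = 20/2 = 10.
(Structurally: 2 ring(s) + 8 π bond(s) = 10.)

10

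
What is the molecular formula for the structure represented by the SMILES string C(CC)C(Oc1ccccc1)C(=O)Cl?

C11H13ClO2

Heavy atoms from the SMILES: 11 C, 1 Cl, 2 O.
Implicit hydrogens by atom environment:
  5 × C (aromatic): 1 H each → 5
  2 × C: 2 H each → 4
  2 × O: no H
  1 × C: 3 H
  1 × C: 1 H
  1 × C (aromatic): no H
  1 × C: no H
  1 × Cl: no H
  Total hydrogens = 13.
Molecular formula: C11H13ClO2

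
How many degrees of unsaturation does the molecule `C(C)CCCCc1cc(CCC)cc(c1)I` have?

4

Molecular formula from the SMILES: C15H23I.
DoU = (2C + 2 + N − H − X)/2 = (2·15 + 2 + 0 − 23 − 1)/2 = 8/2 = 4.
(Structurally: 1 ring(s) + 3 π bond(s) = 4.)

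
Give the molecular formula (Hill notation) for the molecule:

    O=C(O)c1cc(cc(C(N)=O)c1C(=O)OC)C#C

Heavy atoms from the SMILES: 12 C, 1 N, 5 O.
Implicit hydrogens by atom environment:
  4 × C (aromatic): no H
  4 × C: no H
  4 × O: no H
  2 × C (aromatic): 1 H each → 2
  1 × C: 3 H
  1 × C: 1 H
  1 × N: 2 H
  1 × O: 1 H
  Total hydrogens = 9.
Molecular formula: C12H9NO5

C12H9NO5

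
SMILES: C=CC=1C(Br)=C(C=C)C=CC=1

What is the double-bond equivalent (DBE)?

Molecular formula from the SMILES: C10H9Br.
DoU = (2C + 2 + N − H − X)/2 = (2·10 + 2 + 0 − 9 − 1)/2 = 12/2 = 6.
(Structurally: 1 ring(s) + 5 π bond(s) = 6.)

6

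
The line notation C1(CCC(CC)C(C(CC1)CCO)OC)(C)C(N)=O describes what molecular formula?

Heavy atoms from the SMILES: 15 C, 1 N, 3 O.
Implicit hydrogens by atom environment:
  7 × C: 2 H each → 14
  3 × C: 3 H each → 9
  3 × C: 1 H each → 3
  2 × C: no H
  2 × O: no H
  1 × N: 2 H
  1 × O: 1 H
  Total hydrogens = 29.
Molecular formula: C15H29NO3

C15H29NO3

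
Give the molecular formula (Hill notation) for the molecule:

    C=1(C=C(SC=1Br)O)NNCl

Heavy atoms from the SMILES: 1 Br, 4 C, 1 Cl, 2 N, 1 O, 1 S.
Implicit hydrogens by atom environment:
  3 × C (aromatic): no H
  2 × N: 1 H each → 2
  1 × Br: no H
  1 × C (aromatic): 1 H
  1 × Cl: no H
  1 × O: 1 H
  1 × S (aromatic): no H
  Total hydrogens = 4.
Molecular formula: C4H4BrClN2OS

C4H4BrClN2OS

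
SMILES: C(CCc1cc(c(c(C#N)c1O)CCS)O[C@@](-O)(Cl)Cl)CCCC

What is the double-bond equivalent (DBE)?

6

Molecular formula from the SMILES: C17H23Cl2NO3S.
DoU = (2C + 2 + N − H − X)/2 = (2·17 + 2 + 1 − 23 − 2)/2 = 12/2 = 6.
(Structurally: 1 ring(s) + 5 π bond(s) = 6.)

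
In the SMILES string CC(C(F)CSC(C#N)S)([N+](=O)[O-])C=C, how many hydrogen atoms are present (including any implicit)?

Hydrogens are implicit in SMILES; fill each atom to its normal valence:
  3 × C: 1 H each → 3
  2 × C: 2 H each → 4
  2 × C: no H
  1 × C: 3 H
  1 × F: no H
  1 × N (charge +1): no H
  1 × N: no H
  1 × O: no H
  1 × O (charge -1): no H
  1 × S: 1 H
  1 × S: no H
  Total hydrogens = 11.

11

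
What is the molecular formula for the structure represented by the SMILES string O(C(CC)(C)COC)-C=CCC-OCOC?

C12H24O4

Heavy atoms from the SMILES: 12 C, 4 O.
Implicit hydrogens by atom environment:
  5 × C: 2 H each → 10
  4 × C: 3 H each → 12
  4 × O: no H
  2 × C: 1 H each → 2
  1 × C: no H
  Total hydrogens = 24.
Molecular formula: C12H24O4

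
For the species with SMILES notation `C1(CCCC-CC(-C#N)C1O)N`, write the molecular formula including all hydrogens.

C9H16N2O

Heavy atoms from the SMILES: 9 C, 2 N, 1 O.
Implicit hydrogens by atom environment:
  5 × C: 2 H each → 10
  3 × C: 1 H each → 3
  1 × C: no H
  1 × N: 2 H
  1 × N: no H
  1 × O: 1 H
  Total hydrogens = 16.
Molecular formula: C9H16N2O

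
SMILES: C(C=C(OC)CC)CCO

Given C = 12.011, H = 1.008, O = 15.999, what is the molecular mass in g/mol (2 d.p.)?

144.21

Molecular formula: C8H16O2.
M = 8×12.011 + 16×1.008 + 2×15.999 = 144.21 g/mol.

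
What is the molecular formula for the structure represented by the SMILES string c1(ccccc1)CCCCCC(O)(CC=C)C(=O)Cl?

C16H21ClO2

Heavy atoms from the SMILES: 16 C, 1 Cl, 2 O.
Implicit hydrogens by atom environment:
  7 × C: 2 H each → 14
  5 × C (aromatic): 1 H each → 5
  2 × C: no H
  1 × C: 1 H
  1 × C (aromatic): no H
  1 × Cl: no H
  1 × O: 1 H
  1 × O: no H
  Total hydrogens = 21.
Molecular formula: C16H21ClO2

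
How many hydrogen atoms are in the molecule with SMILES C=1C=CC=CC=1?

Hydrogens are implicit in SMILES; fill each atom to its normal valence:
  6 × C (aromatic): 1 H each → 6
  Total hydrogens = 6.

6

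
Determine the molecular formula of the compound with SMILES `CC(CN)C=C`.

Heavy atoms from the SMILES: 5 C, 1 N.
Implicit hydrogens by atom environment:
  2 × C: 2 H each → 4
  2 × C: 1 H each → 2
  1 × C: 3 H
  1 × N: 2 H
  Total hydrogens = 11.
Molecular formula: C5H11N

C5H11N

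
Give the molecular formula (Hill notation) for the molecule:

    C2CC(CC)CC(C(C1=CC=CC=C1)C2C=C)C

Heavy atoms from the SMILES: 18 C.
Implicit hydrogens by atom environment:
  5 × C: 2 H each → 10
  5 × C: 1 H each → 5
  5 × C (aromatic): 1 H each → 5
  2 × C: 3 H each → 6
  1 × C (aromatic): no H
  Total hydrogens = 26.
Molecular formula: C18H26

C18H26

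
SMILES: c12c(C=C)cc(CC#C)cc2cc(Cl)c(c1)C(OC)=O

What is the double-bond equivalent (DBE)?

11

Molecular formula from the SMILES: C17H13ClO2.
DoU = (2C + 2 + N − H − X)/2 = (2·17 + 2 + 0 − 13 − 1)/2 = 22/2 = 11.
(Structurally: 2 ring(s) + 9 π bond(s) = 11.)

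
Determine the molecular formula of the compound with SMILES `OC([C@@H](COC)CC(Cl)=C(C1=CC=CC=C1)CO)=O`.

C14H17ClO4

Heavy atoms from the SMILES: 14 C, 1 Cl, 4 O.
Implicit hydrogens by atom environment:
  5 × C (aromatic): 1 H each → 5
  3 × C: 2 H each → 6
  3 × C: no H
  2 × O: 1 H each → 2
  2 × O: no H
  1 × C: 3 H
  1 × C: 1 H
  1 × C (aromatic): no H
  1 × Cl: no H
  Total hydrogens = 17.
Molecular formula: C14H17ClO4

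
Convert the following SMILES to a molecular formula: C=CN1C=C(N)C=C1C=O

Heavy atoms from the SMILES: 7 C, 2 N, 1 O.
Implicit hydrogens by atom environment:
  2 × C (aromatic): 1 H each → 2
  2 × C: 1 H each → 2
  2 × C (aromatic): no H
  1 × C: 2 H
  1 × N: 2 H
  1 × N (aromatic): no H
  1 × O: no H
  Total hydrogens = 8.
Molecular formula: C7H8N2O

C7H8N2O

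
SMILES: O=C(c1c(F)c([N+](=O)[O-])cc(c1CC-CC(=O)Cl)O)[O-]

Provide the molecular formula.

C11H8ClFNO6-

Heavy atoms from the SMILES: 11 C, 1 Cl, 1 F, 1 N, 6 O.
Implicit hydrogens by atom environment:
  5 × C (aromatic): no H
  3 × C: 2 H each → 6
  3 × O: no H
  2 × C: no H
  2 × O (charge -1): no H
  1 × C (aromatic): 1 H
  1 × Cl: no H
  1 × F: no H
  1 × N (charge +1): no H
  1 × O: 1 H
  Total hydrogens = 8.
Net charge -1.
Molecular formula: C11H8ClFNO6-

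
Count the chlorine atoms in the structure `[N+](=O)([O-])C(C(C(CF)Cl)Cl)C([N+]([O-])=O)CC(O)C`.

2

The symbol for chlorine appears 2 times in the SMILES.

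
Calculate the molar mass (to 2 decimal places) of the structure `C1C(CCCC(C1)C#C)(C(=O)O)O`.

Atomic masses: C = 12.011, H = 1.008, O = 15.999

182.22

Molecular formula: C10H14O3.
M = 10×12.011 + 14×1.008 + 3×15.999 = 182.22 g/mol.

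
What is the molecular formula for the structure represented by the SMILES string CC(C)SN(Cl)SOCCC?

Heavy atoms from the SMILES: 6 C, 1 Cl, 1 N, 1 O, 2 S.
Implicit hydrogens by atom environment:
  3 × C: 3 H each → 9
  2 × C: 2 H each → 4
  2 × S: no H
  1 × C: 1 H
  1 × Cl: no H
  1 × N: no H
  1 × O: no H
  Total hydrogens = 14.
Molecular formula: C6H14ClNOS2

C6H14ClNOS2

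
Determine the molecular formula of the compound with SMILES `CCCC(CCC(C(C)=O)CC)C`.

C12H24O

Heavy atoms from the SMILES: 12 C, 1 O.
Implicit hydrogens by atom environment:
  5 × C: 2 H each → 10
  4 × C: 3 H each → 12
  2 × C: 1 H each → 2
  1 × C: no H
  1 × O: no H
  Total hydrogens = 24.
Molecular formula: C12H24O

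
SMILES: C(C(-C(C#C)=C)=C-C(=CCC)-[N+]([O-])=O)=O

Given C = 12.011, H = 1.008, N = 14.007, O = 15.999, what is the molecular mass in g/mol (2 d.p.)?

Molecular formula: C11H11NO3.
M = 11×12.011 + 11×1.008 + 1×14.007 + 3×15.999 = 205.21 g/mol.

205.21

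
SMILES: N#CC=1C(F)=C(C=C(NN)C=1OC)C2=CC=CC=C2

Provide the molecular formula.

Heavy atoms from the SMILES: 14 C, 1 F, 3 N, 1 O.
Implicit hydrogens by atom environment:
  6 × C (aromatic): 1 H each → 6
  6 × C (aromatic): no H
  1 × C: 3 H
  1 × C: no H
  1 × F: no H
  1 × N: 2 H
  1 × N: 1 H
  1 × N: no H
  1 × O: no H
  Total hydrogens = 12.
Molecular formula: C14H12FN3O

C14H12FN3O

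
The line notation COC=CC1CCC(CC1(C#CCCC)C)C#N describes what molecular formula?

Heavy atoms from the SMILES: 16 C, 1 N, 1 O.
Implicit hydrogens by atom environment:
  5 × C: 2 H each → 10
  4 × C: 1 H each → 4
  4 × C: no H
  3 × C: 3 H each → 9
  1 × N: no H
  1 × O: no H
  Total hydrogens = 23.
Molecular formula: C16H23NO

C16H23NO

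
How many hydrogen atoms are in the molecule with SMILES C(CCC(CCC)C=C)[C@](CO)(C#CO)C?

24

Hydrogens are implicit in SMILES; fill each atom to its normal valence:
  7 × C: 2 H each → 14
  3 × C: no H
  2 × C: 3 H each → 6
  2 × C: 1 H each → 2
  2 × O: 1 H each → 2
  Total hydrogens = 24.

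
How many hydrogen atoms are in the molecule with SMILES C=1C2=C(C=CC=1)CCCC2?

12

Hydrogens are implicit in SMILES; fill each atom to its normal valence:
  4 × C: 2 H each → 8
  4 × C (aromatic): 1 H each → 4
  2 × C (aromatic): no H
  Total hydrogens = 12.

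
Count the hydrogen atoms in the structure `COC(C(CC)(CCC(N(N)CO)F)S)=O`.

19

Hydrogens are implicit in SMILES; fill each atom to its normal valence:
  4 × C: 2 H each → 8
  2 × C: 3 H each → 6
  2 × C: no H
  2 × O: no H
  1 × C: 1 H
  1 × F: no H
  1 × N: 2 H
  1 × N: no H
  1 × O: 1 H
  1 × S: 1 H
  Total hydrogens = 19.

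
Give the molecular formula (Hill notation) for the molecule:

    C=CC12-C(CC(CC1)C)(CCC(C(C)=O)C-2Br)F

Heavy atoms from the SMILES: 1 Br, 15 C, 1 F, 1 O.
Implicit hydrogens by atom environment:
  6 × C: 2 H each → 12
  4 × C: 1 H each → 4
  3 × C: no H
  2 × C: 3 H each → 6
  1 × Br: no H
  1 × F: no H
  1 × O: no H
  Total hydrogens = 22.
Molecular formula: C15H22BrFO

C15H22BrFO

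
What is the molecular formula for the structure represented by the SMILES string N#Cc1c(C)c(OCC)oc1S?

C8H9NO2S

Heavy atoms from the SMILES: 8 C, 1 N, 2 O, 1 S.
Implicit hydrogens by atom environment:
  4 × C (aromatic): no H
  2 × C: 3 H each → 6
  1 × C: 2 H
  1 × C: no H
  1 × N: no H
  1 × O (aromatic): no H
  1 × O: no H
  1 × S: 1 H
  Total hydrogens = 9.
Molecular formula: C8H9NO2S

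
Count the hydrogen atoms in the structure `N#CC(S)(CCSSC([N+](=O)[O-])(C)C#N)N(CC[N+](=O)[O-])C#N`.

12

Hydrogens are implicit in SMILES; fill each atom to its normal valence:
  5 × C: no H
  4 × C: 2 H each → 8
  4 × N: no H
  2 × N (charge +1): no H
  2 × O: no H
  2 × O (charge -1): no H
  2 × S: no H
  1 × C: 3 H
  1 × S: 1 H
  Total hydrogens = 12.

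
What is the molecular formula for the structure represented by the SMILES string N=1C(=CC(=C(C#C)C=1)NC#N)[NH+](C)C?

Heavy atoms from the SMILES: 10 C, 4 N.
Implicit hydrogens by atom environment:
  3 × C (aromatic): no H
  2 × C: 3 H each → 6
  2 × C (aromatic): 1 H each → 2
  2 × C: no H
  1 × C: 1 H
  1 × N: 1 H
  1 × N (charge +1): 1 H
  1 × N (aromatic): no H
  1 × N: no H
  Total hydrogens = 11.
Net charge +1.
Molecular formula: C10H11N4+

C10H11N4+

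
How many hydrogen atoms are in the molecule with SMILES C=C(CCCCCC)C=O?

Hydrogens are implicit in SMILES; fill each atom to its normal valence:
  6 × C: 2 H each → 12
  1 × C: 3 H
  1 × C: 1 H
  1 × C: no H
  1 × O: no H
  Total hydrogens = 16.

16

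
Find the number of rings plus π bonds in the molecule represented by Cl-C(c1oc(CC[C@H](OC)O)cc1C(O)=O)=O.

Molecular formula from the SMILES: C10H11ClO6.
DoU = (2C + 2 + N − H − X)/2 = (2·10 + 2 + 0 − 11 − 1)/2 = 10/2 = 5.
(Structurally: 1 ring(s) + 4 π bond(s) = 5.)

5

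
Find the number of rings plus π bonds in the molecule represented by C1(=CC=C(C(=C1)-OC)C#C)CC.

Molecular formula from the SMILES: C11H12O.
DoU = (2C + 2 + N − H − X)/2 = (2·11 + 2 + 0 − 12 − 0)/2 = 12/2 = 6.
(Structurally: 1 ring(s) + 5 π bond(s) = 6.)

6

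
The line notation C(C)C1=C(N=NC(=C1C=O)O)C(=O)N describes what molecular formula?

Heavy atoms from the SMILES: 8 C, 3 N, 3 O.
Implicit hydrogens by atom environment:
  4 × C (aromatic): no H
  2 × N (aromatic): no H
  2 × O: no H
  1 × C: 3 H
  1 × C: 2 H
  1 × C: 1 H
  1 × C: no H
  1 × N: 2 H
  1 × O: 1 H
  Total hydrogens = 9.
Molecular formula: C8H9N3O3

C8H9N3O3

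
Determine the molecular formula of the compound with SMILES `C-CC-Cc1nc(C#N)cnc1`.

C9H11N3

Heavy atoms from the SMILES: 9 C, 3 N.
Implicit hydrogens by atom environment:
  3 × C: 2 H each → 6
  2 × C (aromatic): 1 H each → 2
  2 × C (aromatic): no H
  2 × N (aromatic): no H
  1 × C: 3 H
  1 × C: no H
  1 × N: no H
  Total hydrogens = 11.
Molecular formula: C9H11N3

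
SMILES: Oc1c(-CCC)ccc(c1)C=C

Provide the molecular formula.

C11H14O

Heavy atoms from the SMILES: 11 C, 1 O.
Implicit hydrogens by atom environment:
  3 × C: 2 H each → 6
  3 × C (aromatic): 1 H each → 3
  3 × C (aromatic): no H
  1 × C: 3 H
  1 × C: 1 H
  1 × O: 1 H
  Total hydrogens = 14.
Molecular formula: C11H14O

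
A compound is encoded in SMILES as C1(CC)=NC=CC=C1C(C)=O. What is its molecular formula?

Heavy atoms from the SMILES: 9 C, 1 N, 1 O.
Implicit hydrogens by atom environment:
  3 × C (aromatic): 1 H each → 3
  2 × C: 3 H each → 6
  2 × C (aromatic): no H
  1 × C: 2 H
  1 × C: no H
  1 × N (aromatic): no H
  1 × O: no H
  Total hydrogens = 11.
Molecular formula: C9H11NO

C9H11NO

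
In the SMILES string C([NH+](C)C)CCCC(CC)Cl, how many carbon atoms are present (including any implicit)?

The symbol for carbon appears 9 times in the SMILES. (Cl is a single chlorine, not C + l.)

9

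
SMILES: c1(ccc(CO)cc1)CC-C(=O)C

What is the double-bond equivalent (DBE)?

5

Molecular formula from the SMILES: C11H14O2.
DoU = (2C + 2 + N − H − X)/2 = (2·11 + 2 + 0 − 14 − 0)/2 = 10/2 = 5.
(Structurally: 1 ring(s) + 4 π bond(s) = 5.)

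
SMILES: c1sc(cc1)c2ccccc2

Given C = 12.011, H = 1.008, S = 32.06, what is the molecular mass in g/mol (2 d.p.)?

Molecular formula: C10H8S.
M = 10×12.011 + 8×1.008 + 1×32.06 = 160.23 g/mol.

160.23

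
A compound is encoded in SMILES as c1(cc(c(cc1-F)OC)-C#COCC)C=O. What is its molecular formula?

Heavy atoms from the SMILES: 12 C, 1 F, 3 O.
Implicit hydrogens by atom environment:
  4 × C (aromatic): no H
  3 × O: no H
  2 × C: 3 H each → 6
  2 × C (aromatic): 1 H each → 2
  2 × C: no H
  1 × C: 2 H
  1 × C: 1 H
  1 × F: no H
  Total hydrogens = 11.
Molecular formula: C12H11FO3

C12H11FO3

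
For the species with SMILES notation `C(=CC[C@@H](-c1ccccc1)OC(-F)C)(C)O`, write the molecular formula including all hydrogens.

C13H17FO2

Heavy atoms from the SMILES: 13 C, 1 F, 2 O.
Implicit hydrogens by atom environment:
  5 × C (aromatic): 1 H each → 5
  3 × C: 1 H each → 3
  2 × C: 3 H each → 6
  1 × C: 2 H
  1 × C: no H
  1 × C (aromatic): no H
  1 × F: no H
  1 × O: 1 H
  1 × O: no H
  Total hydrogens = 17.
Molecular formula: C13H17FO2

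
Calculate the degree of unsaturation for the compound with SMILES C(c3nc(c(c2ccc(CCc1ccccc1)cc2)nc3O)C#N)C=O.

15

Molecular formula from the SMILES: C21H17N3O2.
DoU = (2C + 2 + N − H − X)/2 = (2·21 + 2 + 3 − 17 − 0)/2 = 30/2 = 15.
(Structurally: 3 ring(s) + 12 π bond(s) = 15.)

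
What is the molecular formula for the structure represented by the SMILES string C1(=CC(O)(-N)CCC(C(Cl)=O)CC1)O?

Heavy atoms from the SMILES: 9 C, 1 Cl, 1 N, 3 O.
Implicit hydrogens by atom environment:
  4 × C: 2 H each → 8
  3 × C: no H
  2 × C: 1 H each → 2
  2 × O: 1 H each → 2
  1 × Cl: no H
  1 × N: 2 H
  1 × O: no H
  Total hydrogens = 14.
Molecular formula: C9H14ClNO3

C9H14ClNO3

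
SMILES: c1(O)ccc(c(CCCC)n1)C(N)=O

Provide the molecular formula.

Heavy atoms from the SMILES: 10 C, 2 N, 2 O.
Implicit hydrogens by atom environment:
  3 × C: 2 H each → 6
  3 × C (aromatic): no H
  2 × C (aromatic): 1 H each → 2
  1 × C: 3 H
  1 × C: no H
  1 × N: 2 H
  1 × N (aromatic): no H
  1 × O: 1 H
  1 × O: no H
  Total hydrogens = 14.
Molecular formula: C10H14N2O2

C10H14N2O2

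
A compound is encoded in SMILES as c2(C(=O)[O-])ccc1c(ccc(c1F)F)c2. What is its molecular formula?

C11H5F2O2-

Heavy atoms from the SMILES: 11 C, 2 F, 2 O.
Implicit hydrogens by atom environment:
  5 × C (aromatic): 1 H each → 5
  5 × C (aromatic): no H
  2 × F: no H
  1 × C: no H
  1 × O: no H
  1 × O (charge -1): no H
  Total hydrogens = 5.
Net charge -1.
Molecular formula: C11H5F2O2-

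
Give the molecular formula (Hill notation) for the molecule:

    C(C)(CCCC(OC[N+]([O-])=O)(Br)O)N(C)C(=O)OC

C10H19BrN2O6

Heavy atoms from the SMILES: 1 Br, 10 C, 2 N, 6 O.
Implicit hydrogens by atom environment:
  4 × C: 2 H each → 8
  4 × O: no H
  3 × C: 3 H each → 9
  2 × C: no H
  1 × Br: no H
  1 × C: 1 H
  1 × N: no H
  1 × N (charge +1): no H
  1 × O: 1 H
  1 × O (charge -1): no H
  Total hydrogens = 19.
Molecular formula: C10H19BrN2O6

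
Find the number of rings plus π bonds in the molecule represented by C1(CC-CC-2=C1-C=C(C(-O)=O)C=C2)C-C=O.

Molecular formula from the SMILES: C13H14O3.
DoU = (2C + 2 + N − H − X)/2 = (2·13 + 2 + 0 − 14 − 0)/2 = 14/2 = 7.
(Structurally: 2 ring(s) + 5 π bond(s) = 7.)

7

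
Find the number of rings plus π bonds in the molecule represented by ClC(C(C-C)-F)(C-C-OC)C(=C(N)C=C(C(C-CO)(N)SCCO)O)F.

Molecular formula from the SMILES: C16H29ClF2N2O4S.
DoU = (2C + 2 + N − H − X)/2 = (2·16 + 2 + 2 − 29 − 3)/2 = 4/2 = 2.
(Structurally: 0 ring(s) + 2 π bond(s) = 2.)

2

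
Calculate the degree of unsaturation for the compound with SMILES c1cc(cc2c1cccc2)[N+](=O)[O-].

Molecular formula from the SMILES: C10H7NO2.
DoU = (2C + 2 + N − H − X)/2 = (2·10 + 2 + 1 − 7 − 0)/2 = 16/2 = 8.
(Structurally: 2 ring(s) + 6 π bond(s) = 8.)

8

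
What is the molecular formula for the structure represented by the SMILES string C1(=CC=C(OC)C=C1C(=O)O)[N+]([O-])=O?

Heavy atoms from the SMILES: 8 C, 1 N, 5 O.
Implicit hydrogens by atom environment:
  3 × C (aromatic): 1 H each → 3
  3 × C (aromatic): no H
  3 × O: no H
  1 × C: 3 H
  1 × C: no H
  1 × N (charge +1): no H
  1 × O: 1 H
  1 × O (charge -1): no H
  Total hydrogens = 7.
Molecular formula: C8H7NO5

C8H7NO5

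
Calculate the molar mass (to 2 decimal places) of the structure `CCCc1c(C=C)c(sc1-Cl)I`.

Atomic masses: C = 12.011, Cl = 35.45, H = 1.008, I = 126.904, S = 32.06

Molecular formula: C9H10ClIS.
M = 9×12.011 + 1×35.45 + 10×1.008 + 1×126.904 + 1×32.06 = 312.59 g/mol.

312.59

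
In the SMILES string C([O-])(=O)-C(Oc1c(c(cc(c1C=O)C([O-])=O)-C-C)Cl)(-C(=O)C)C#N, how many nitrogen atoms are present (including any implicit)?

1

The symbol for nitrogen appears 1 time in the SMILES.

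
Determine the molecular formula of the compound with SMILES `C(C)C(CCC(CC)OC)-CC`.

C11H24O

Heavy atoms from the SMILES: 11 C, 1 O.
Implicit hydrogens by atom environment:
  5 × C: 2 H each → 10
  4 × C: 3 H each → 12
  2 × C: 1 H each → 2
  1 × O: no H
  Total hydrogens = 24.
Molecular formula: C11H24O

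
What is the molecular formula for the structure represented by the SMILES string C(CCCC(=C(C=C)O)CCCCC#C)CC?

C16H26O

Heavy atoms from the SMILES: 16 C, 1 O.
Implicit hydrogens by atom environment:
  10 × C: 2 H each → 20
  3 × C: no H
  2 × C: 1 H each → 2
  1 × C: 3 H
  1 × O: 1 H
  Total hydrogens = 26.
Molecular formula: C16H26O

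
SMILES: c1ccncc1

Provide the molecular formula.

C5H5N

Heavy atoms from the SMILES: 5 C, 1 N.
Implicit hydrogens by atom environment:
  5 × C (aromatic): 1 H each → 5
  1 × N (aromatic): no H
  Total hydrogens = 5.
Molecular formula: C5H5N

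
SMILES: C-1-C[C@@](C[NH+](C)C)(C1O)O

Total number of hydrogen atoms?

Hydrogens are implicit in SMILES; fill each atom to its normal valence:
  3 × C: 2 H each → 6
  2 × C: 3 H each → 6
  2 × O: 1 H each → 2
  1 × C: 1 H
  1 × C: no H
  1 × N (charge +1): 1 H
  Total hydrogens = 16.

16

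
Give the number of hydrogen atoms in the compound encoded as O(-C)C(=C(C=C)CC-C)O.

Hydrogens are implicit in SMILES; fill each atom to its normal valence:
  3 × C: 2 H each → 6
  2 × C: 3 H each → 6
  2 × C: no H
  1 × C: 1 H
  1 × O: 1 H
  1 × O: no H
  Total hydrogens = 14.

14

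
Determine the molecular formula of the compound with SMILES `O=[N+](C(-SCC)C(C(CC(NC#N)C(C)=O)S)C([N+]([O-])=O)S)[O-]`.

C11H18N4O5S3

Heavy atoms from the SMILES: 11 C, 4 N, 5 O, 3 S.
Implicit hydrogens by atom environment:
  5 × C: 1 H each → 5
  3 × O: no H
  2 × C: 3 H each → 6
  2 × C: 2 H each → 4
  2 × C: no H
  2 × N (charge +1): no H
  2 × O (charge -1): no H
  2 × S: 1 H each → 2
  1 × N: 1 H
  1 × N: no H
  1 × S: no H
  Total hydrogens = 18.
Molecular formula: C11H18N4O5S3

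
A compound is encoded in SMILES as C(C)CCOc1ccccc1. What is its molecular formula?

Heavy atoms from the SMILES: 10 C, 1 O.
Implicit hydrogens by atom environment:
  5 × C (aromatic): 1 H each → 5
  3 × C: 2 H each → 6
  1 × C: 3 H
  1 × C (aromatic): no H
  1 × O: no H
  Total hydrogens = 14.
Molecular formula: C10H14O

C10H14O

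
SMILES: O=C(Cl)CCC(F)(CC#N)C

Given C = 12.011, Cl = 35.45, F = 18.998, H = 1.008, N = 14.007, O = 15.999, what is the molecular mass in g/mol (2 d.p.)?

177.60

Molecular formula: C7H9ClFNO.
M = 7×12.011 + 1×35.45 + 1×18.998 + 9×1.008 + 1×14.007 + 1×15.999 = 177.60 g/mol.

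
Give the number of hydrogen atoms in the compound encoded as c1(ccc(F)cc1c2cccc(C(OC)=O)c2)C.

Hydrogens are implicit in SMILES; fill each atom to its normal valence:
  7 × C (aromatic): 1 H each → 7
  5 × C (aromatic): no H
  2 × C: 3 H each → 6
  2 × O: no H
  1 × C: no H
  1 × F: no H
  Total hydrogens = 13.

13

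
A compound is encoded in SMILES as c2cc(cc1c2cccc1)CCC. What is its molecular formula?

C13H14

Heavy atoms from the SMILES: 13 C.
Implicit hydrogens by atom environment:
  7 × C (aromatic): 1 H each → 7
  3 × C (aromatic): no H
  2 × C: 2 H each → 4
  1 × C: 3 H
  Total hydrogens = 14.
Molecular formula: C13H14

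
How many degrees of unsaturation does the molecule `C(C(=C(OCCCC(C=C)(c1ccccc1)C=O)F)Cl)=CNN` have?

Molecular formula from the SMILES: C17H20ClFN2O2.
DoU = (2C + 2 + N − H − X)/2 = (2·17 + 2 + 2 − 20 − 2)/2 = 16/2 = 8.
(Structurally: 1 ring(s) + 7 π bond(s) = 8.)

8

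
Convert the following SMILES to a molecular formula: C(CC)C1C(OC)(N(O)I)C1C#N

Heavy atoms from the SMILES: 8 C, 1 I, 2 N, 2 O.
Implicit hydrogens by atom environment:
  2 × C: 3 H each → 6
  2 × C: 2 H each → 4
  2 × C: 1 H each → 2
  2 × C: no H
  2 × N: no H
  1 × I: no H
  1 × O: 1 H
  1 × O: no H
  Total hydrogens = 13.
Molecular formula: C8H13IN2O2

C8H13IN2O2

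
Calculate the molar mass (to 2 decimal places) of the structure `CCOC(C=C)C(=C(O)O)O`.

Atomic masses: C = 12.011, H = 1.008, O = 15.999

160.17

Molecular formula: C7H12O4.
M = 7×12.011 + 12×1.008 + 4×15.999 = 160.17 g/mol.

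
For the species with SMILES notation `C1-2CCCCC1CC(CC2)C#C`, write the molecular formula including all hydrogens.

Heavy atoms from the SMILES: 12 C.
Implicit hydrogens by atom environment:
  7 × C: 2 H each → 14
  4 × C: 1 H each → 4
  1 × C: no H
  Total hydrogens = 18.
Molecular formula: C12H18

C12H18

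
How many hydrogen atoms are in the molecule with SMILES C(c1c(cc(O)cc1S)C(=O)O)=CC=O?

Hydrogens are implicit in SMILES; fill each atom to its normal valence:
  4 × C (aromatic): no H
  3 × C: 1 H each → 3
  2 × C (aromatic): 1 H each → 2
  2 × O: 1 H each → 2
  2 × O: no H
  1 × C: no H
  1 × S: 1 H
  Total hydrogens = 8.

8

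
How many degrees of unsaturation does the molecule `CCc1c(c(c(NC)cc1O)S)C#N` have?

6

Molecular formula from the SMILES: C10H12N2OS.
DoU = (2C + 2 + N − H − X)/2 = (2·10 + 2 + 2 − 12 − 0)/2 = 12/2 = 6.
(Structurally: 1 ring(s) + 5 π bond(s) = 6.)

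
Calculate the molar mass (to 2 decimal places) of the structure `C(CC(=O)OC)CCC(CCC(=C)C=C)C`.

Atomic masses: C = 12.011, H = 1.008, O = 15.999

224.34

Molecular formula: C14H24O2.
M = 14×12.011 + 24×1.008 + 2×15.999 = 224.34 g/mol.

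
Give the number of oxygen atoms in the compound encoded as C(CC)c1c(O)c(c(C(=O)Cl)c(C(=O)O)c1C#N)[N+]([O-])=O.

6

The symbol for oxygen appears 6 times in the SMILES.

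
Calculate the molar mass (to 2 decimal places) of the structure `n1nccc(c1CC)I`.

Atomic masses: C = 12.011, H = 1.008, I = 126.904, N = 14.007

Molecular formula: C6H7IN2.
M = 6×12.011 + 7×1.008 + 1×126.904 + 2×14.007 = 234.04 g/mol.

234.04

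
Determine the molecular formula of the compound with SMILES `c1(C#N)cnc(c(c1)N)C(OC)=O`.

Heavy atoms from the SMILES: 8 C, 3 N, 2 O.
Implicit hydrogens by atom environment:
  3 × C (aromatic): no H
  2 × C (aromatic): 1 H each → 2
  2 × C: no H
  2 × O: no H
  1 × C: 3 H
  1 × N: 2 H
  1 × N (aromatic): no H
  1 × N: no H
  Total hydrogens = 7.
Molecular formula: C8H7N3O2

C8H7N3O2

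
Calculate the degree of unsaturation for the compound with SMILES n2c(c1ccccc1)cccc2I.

Molecular formula from the SMILES: C11H8IN.
DoU = (2C + 2 + N − H − X)/2 = (2·11 + 2 + 1 − 8 − 1)/2 = 16/2 = 8.
(Structurally: 2 ring(s) + 6 π bond(s) = 8.)

8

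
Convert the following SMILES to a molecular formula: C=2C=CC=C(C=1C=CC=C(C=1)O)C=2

C12H10O

Heavy atoms from the SMILES: 12 C, 1 O.
Implicit hydrogens by atom environment:
  9 × C (aromatic): 1 H each → 9
  3 × C (aromatic): no H
  1 × O: 1 H
  Total hydrogens = 10.
Molecular formula: C12H10O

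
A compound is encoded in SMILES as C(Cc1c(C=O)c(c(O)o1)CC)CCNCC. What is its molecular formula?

C13H21NO3

Heavy atoms from the SMILES: 13 C, 1 N, 3 O.
Implicit hydrogens by atom environment:
  6 × C: 2 H each → 12
  4 × C (aromatic): no H
  2 × C: 3 H each → 6
  1 × C: 1 H
  1 × N: 1 H
  1 × O: 1 H
  1 × O (aromatic): no H
  1 × O: no H
  Total hydrogens = 21.
Molecular formula: C13H21NO3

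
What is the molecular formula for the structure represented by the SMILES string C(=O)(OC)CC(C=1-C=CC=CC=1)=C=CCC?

Heavy atoms from the SMILES: 14 C, 2 O.
Implicit hydrogens by atom environment:
  5 × C (aromatic): 1 H each → 5
  3 × C: no H
  2 × C: 3 H each → 6
  2 × C: 2 H each → 4
  2 × O: no H
  1 × C: 1 H
  1 × C (aromatic): no H
  Total hydrogens = 16.
Molecular formula: C14H16O2

C14H16O2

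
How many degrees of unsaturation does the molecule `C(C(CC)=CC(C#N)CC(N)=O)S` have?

Molecular formula from the SMILES: C9H14N2OS.
DoU = (2C + 2 + N − H − X)/2 = (2·9 + 2 + 2 − 14 − 0)/2 = 8/2 = 4.
(Structurally: 0 ring(s) + 4 π bond(s) = 4.)

4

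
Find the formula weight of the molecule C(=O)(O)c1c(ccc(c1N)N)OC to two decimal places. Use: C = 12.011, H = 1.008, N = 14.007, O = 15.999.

182.18

Molecular formula: C8H10N2O3.
M = 8×12.011 + 10×1.008 + 2×14.007 + 3×15.999 = 182.18 g/mol.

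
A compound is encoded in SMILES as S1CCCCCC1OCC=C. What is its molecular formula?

Heavy atoms from the SMILES: 9 C, 1 O, 1 S.
Implicit hydrogens by atom environment:
  7 × C: 2 H each → 14
  2 × C: 1 H each → 2
  1 × O: no H
  1 × S: no H
  Total hydrogens = 16.
Molecular formula: C9H16OS

C9H16OS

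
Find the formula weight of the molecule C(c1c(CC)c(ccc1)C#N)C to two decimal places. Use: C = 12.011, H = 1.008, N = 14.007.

Molecular formula: C11H13N.
M = 11×12.011 + 13×1.008 + 1×14.007 = 159.23 g/mol.

159.23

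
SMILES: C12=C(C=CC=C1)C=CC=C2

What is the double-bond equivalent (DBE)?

Molecular formula from the SMILES: C10H8.
DoU = (2C + 2 + N − H − X)/2 = (2·10 + 2 + 0 − 8 − 0)/2 = 14/2 = 7.
(Structurally: 2 ring(s) + 5 π bond(s) = 7.)

7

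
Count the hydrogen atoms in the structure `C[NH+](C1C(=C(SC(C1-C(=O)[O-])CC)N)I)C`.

17

Hydrogens are implicit in SMILES; fill each atom to its normal valence:
  3 × C: 3 H each → 9
  3 × C: 1 H each → 3
  3 × C: no H
  1 × C: 2 H
  1 × I: no H
  1 × N: 2 H
  1 × N (charge +1): 1 H
  1 × O: no H
  1 × O (charge -1): no H
  1 × S: no H
  Total hydrogens = 17.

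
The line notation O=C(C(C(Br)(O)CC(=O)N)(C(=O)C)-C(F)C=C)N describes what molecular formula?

Heavy atoms from the SMILES: 1 Br, 10 C, 1 F, 2 N, 4 O.
Implicit hydrogens by atom environment:
  5 × C: no H
  3 × O: no H
  2 × C: 2 H each → 4
  2 × C: 1 H each → 2
  2 × N: 2 H each → 4
  1 × Br: no H
  1 × C: 3 H
  1 × F: no H
  1 × O: 1 H
  Total hydrogens = 14.
Molecular formula: C10H14BrFN2O4

C10H14BrFN2O4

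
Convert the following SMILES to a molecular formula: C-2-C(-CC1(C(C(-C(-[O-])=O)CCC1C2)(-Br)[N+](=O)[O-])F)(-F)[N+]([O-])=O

Heavy atoms from the SMILES: 1 Br, 11 C, 2 F, 2 N, 6 O.
Implicit hydrogens by atom environment:
  5 × C: 2 H each → 10
  4 × C: no H
  3 × O: no H
  3 × O (charge -1): no H
  2 × C: 1 H each → 2
  2 × F: no H
  2 × N (charge +1): no H
  1 × Br: no H
  Total hydrogens = 12.
Net charge -1.
Molecular formula: C11H12BrF2N2O6-

C11H12BrF2N2O6-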